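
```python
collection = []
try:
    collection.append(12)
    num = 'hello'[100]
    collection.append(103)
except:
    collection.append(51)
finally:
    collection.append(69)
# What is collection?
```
[12, 51, 69]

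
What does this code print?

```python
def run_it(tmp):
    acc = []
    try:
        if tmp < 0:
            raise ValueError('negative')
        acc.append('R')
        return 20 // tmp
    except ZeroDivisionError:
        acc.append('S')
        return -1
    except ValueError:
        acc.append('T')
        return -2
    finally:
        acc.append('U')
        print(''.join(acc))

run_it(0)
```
RSU

tmp=0 causes ZeroDivisionError, caught, finally prints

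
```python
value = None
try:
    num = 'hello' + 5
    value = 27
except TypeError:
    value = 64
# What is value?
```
64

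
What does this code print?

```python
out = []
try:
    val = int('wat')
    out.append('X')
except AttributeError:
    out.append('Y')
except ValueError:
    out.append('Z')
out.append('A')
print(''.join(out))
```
ZA

ValueError is caught by its specific handler, not AttributeError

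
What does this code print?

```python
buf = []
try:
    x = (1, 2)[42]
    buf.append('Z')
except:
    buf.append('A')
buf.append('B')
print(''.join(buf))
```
AB

Exception raised in try, caught by bare except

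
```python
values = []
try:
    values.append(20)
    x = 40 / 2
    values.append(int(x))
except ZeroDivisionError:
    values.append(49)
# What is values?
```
[20, 20]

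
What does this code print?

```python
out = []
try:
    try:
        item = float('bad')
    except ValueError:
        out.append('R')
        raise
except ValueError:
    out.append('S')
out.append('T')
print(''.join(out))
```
RST

raise without argument re-raises current exception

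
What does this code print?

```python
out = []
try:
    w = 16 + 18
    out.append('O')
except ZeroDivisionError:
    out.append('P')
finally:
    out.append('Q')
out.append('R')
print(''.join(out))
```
OQR

finally runs after normal execution too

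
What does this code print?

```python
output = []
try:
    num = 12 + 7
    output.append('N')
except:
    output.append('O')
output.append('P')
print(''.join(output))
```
NP

No exception, try block completes normally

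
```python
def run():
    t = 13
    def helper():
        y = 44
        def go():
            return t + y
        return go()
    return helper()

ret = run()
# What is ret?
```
57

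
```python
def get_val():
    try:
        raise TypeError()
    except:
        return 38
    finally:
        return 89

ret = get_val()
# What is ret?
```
89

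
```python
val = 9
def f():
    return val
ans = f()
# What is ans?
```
9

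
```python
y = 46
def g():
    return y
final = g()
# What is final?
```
46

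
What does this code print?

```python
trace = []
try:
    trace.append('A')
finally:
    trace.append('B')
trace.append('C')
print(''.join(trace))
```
ABC

try/finally without except, no exception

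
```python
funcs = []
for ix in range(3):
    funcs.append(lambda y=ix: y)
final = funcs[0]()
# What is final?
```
0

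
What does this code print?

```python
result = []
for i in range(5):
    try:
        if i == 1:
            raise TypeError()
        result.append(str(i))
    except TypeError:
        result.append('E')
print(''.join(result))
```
0E234

Exception on i=1 caught, loop continues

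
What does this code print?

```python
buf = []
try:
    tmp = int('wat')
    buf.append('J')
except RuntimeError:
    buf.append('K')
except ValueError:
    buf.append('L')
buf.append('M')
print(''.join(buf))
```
LM

ValueError is caught by its specific handler, not RuntimeError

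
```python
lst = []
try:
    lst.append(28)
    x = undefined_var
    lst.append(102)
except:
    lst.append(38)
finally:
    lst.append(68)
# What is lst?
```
[28, 38, 68]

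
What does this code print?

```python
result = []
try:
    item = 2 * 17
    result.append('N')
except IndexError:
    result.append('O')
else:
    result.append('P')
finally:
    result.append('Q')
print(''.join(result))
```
NPQ

else runs before finally when no exception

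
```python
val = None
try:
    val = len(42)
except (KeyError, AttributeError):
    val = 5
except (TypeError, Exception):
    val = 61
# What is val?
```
61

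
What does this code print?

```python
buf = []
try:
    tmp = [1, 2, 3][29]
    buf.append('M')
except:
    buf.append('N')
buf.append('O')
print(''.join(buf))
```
NO

Exception raised in try, caught by bare except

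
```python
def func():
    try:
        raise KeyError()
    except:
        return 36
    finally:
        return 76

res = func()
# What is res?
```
76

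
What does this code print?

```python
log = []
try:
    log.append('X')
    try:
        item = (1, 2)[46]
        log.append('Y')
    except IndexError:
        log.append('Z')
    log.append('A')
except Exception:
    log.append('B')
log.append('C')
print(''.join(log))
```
XZAC

Inner exception caught by inner handler, outer continues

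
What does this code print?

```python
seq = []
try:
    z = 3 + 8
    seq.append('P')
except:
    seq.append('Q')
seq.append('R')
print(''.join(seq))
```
PR

No exception, try block completes normally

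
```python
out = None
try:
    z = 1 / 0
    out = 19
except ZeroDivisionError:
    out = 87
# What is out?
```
87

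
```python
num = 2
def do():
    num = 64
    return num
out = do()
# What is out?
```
64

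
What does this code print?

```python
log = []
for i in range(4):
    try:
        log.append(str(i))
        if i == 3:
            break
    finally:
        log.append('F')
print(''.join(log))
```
0F1F2F3F

finally runs even when breaking out of loop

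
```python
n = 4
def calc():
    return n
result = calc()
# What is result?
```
4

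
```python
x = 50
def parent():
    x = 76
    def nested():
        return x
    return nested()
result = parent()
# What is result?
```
76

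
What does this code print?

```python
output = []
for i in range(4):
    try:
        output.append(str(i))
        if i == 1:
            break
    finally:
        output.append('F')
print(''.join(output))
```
0F1F

finally runs even when breaking out of loop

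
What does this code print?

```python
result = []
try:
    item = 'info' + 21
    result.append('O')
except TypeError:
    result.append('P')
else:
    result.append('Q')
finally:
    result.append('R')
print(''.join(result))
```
PR

Exception: except runs, else skipped, finally runs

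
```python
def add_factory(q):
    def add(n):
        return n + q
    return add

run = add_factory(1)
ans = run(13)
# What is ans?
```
14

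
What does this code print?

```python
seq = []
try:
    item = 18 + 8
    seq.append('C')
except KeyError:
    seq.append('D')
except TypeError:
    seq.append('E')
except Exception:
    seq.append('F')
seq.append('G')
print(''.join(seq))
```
CG

No exception, try block completes normally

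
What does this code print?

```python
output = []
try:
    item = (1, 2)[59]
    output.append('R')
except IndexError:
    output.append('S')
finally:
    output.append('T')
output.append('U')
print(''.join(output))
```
STU

finally always runs, even after exception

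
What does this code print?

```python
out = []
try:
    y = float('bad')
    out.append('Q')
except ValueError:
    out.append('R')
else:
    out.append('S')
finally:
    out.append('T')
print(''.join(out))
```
RT

Exception: except runs, else skipped, finally runs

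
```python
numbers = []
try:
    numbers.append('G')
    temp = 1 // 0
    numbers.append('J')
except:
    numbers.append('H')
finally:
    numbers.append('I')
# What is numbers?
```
['G', 'H', 'I']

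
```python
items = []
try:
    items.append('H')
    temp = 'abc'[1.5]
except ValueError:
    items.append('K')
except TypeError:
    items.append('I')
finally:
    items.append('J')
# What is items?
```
['H', 'I', 'J']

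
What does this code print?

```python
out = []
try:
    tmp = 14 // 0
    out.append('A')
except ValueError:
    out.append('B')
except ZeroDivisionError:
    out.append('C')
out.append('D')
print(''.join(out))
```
CD

ZeroDivisionError is caught by its specific handler, not ValueError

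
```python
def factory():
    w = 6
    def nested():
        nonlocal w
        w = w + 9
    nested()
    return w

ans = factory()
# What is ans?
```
15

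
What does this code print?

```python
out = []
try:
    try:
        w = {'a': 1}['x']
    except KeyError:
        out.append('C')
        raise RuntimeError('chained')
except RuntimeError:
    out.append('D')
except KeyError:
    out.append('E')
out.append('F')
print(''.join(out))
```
CDF

RuntimeError raised and caught, original KeyError not re-raised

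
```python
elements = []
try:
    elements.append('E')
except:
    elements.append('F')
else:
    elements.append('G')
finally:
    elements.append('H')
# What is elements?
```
['E', 'G', 'H']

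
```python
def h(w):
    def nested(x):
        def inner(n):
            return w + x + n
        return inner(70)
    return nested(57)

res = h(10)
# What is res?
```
137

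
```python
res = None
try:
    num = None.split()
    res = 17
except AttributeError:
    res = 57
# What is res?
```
57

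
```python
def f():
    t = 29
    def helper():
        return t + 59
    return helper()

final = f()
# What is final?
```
88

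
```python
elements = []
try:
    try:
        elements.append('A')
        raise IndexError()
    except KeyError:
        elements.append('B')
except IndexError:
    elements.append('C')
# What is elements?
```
['A', 'C']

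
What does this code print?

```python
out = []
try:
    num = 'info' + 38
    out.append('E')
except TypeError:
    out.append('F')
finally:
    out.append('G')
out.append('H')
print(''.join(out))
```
FGH

finally always runs, even after exception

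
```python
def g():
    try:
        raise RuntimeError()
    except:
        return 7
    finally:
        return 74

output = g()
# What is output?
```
74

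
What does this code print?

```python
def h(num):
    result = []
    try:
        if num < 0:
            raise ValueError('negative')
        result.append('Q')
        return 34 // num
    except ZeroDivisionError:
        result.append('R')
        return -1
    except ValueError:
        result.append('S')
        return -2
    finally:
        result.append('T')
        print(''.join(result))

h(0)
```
QRT

num=0 causes ZeroDivisionError, caught, finally prints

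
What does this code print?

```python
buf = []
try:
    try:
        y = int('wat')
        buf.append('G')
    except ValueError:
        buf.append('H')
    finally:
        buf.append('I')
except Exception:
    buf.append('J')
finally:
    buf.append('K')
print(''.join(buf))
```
HIK

Both finally blocks run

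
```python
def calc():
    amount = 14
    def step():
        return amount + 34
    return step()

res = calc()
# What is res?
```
48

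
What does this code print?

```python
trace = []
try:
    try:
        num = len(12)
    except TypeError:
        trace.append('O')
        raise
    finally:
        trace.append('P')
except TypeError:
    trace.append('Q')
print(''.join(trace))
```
OPQ

finally runs before re-raised exception propagates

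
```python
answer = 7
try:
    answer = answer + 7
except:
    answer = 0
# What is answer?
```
14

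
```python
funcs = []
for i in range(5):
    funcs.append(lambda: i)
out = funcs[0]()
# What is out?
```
4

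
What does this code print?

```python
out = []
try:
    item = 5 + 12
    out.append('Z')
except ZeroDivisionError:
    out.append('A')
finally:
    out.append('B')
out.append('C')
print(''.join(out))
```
ZBC

finally runs after normal execution too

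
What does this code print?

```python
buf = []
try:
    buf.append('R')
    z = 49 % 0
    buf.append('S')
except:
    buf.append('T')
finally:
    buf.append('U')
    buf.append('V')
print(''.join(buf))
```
RTUV

Code before exception runs, then except, then all of finally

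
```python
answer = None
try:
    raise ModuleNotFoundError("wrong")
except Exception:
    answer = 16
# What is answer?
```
16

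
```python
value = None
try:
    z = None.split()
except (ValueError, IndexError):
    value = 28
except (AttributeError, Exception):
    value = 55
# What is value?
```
55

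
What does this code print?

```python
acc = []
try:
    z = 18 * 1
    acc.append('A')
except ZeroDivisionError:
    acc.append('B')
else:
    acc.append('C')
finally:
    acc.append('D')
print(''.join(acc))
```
ACD

else runs before finally when no exception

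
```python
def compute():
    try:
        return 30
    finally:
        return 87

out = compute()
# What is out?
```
87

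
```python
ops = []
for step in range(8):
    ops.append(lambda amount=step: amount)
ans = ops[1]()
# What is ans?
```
1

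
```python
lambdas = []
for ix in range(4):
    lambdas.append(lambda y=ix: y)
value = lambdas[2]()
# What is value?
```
2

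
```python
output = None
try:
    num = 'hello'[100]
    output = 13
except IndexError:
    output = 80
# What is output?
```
80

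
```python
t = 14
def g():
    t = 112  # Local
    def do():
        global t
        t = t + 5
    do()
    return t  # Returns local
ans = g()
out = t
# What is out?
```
19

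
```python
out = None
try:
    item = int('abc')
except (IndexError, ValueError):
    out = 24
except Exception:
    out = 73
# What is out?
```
24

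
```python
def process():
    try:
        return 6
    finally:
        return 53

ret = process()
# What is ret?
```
53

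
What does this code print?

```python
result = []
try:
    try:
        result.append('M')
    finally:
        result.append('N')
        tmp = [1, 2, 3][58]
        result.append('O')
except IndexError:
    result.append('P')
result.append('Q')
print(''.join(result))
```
MNPQ

Exception in inner finally caught by outer except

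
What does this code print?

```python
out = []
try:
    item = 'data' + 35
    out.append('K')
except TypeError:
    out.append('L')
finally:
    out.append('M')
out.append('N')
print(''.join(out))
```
LMN

finally always runs, even after exception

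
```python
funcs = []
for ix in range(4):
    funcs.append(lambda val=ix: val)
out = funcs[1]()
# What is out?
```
1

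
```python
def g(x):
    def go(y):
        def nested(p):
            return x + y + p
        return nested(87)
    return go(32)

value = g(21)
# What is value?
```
140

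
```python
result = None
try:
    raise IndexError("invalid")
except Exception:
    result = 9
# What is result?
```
9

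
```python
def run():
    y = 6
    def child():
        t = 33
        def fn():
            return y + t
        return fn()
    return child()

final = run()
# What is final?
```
39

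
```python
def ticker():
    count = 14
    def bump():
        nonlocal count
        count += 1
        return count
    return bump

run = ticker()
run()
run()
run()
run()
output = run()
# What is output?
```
19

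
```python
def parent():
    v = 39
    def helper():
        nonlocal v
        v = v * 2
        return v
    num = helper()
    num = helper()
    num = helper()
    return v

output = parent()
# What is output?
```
312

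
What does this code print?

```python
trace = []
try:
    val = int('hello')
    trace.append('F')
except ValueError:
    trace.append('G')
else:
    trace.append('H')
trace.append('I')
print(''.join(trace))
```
GI

else block skipped when exception is caught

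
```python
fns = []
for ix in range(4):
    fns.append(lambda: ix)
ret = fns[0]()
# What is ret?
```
3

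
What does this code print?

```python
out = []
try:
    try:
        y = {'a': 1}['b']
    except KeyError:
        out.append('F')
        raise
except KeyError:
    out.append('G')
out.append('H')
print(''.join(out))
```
FGH

raise without argument re-raises current exception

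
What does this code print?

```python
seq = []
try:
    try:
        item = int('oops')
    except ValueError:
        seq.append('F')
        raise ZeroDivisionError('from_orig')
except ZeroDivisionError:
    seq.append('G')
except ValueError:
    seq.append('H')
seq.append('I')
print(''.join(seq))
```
FGI

ZeroDivisionError raised and caught, original ValueError not re-raised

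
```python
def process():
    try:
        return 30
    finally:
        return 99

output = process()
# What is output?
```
99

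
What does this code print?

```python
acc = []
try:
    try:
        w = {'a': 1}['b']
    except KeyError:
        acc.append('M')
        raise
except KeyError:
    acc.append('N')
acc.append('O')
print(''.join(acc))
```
MNO

raise without argument re-raises current exception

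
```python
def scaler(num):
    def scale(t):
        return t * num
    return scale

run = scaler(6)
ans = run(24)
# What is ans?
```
144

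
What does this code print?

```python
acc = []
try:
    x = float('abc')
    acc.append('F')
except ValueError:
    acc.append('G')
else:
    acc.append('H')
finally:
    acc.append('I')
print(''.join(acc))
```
GI

Exception: except runs, else skipped, finally runs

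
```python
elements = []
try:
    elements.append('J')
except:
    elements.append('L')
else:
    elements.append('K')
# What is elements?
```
['J', 'K']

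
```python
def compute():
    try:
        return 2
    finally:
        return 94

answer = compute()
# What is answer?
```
94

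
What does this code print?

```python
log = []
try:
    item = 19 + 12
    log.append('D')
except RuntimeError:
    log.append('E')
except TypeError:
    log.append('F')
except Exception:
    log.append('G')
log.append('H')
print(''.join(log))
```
DH

No exception, try block completes normally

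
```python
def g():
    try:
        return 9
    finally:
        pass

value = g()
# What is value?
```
9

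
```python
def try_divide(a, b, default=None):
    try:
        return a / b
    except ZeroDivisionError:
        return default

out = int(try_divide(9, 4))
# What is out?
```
2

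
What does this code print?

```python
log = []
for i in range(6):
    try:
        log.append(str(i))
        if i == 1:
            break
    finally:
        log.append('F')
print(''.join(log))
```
0F1F

finally runs even when breaking out of loop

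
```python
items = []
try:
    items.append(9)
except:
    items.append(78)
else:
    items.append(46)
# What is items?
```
[9, 46]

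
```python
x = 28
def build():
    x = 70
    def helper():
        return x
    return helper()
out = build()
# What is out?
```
70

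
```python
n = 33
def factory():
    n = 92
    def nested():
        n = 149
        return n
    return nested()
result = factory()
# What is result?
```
149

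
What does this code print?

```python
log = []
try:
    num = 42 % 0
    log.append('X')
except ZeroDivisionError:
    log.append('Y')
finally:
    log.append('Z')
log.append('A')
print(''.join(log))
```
YZA

finally always runs, even after exception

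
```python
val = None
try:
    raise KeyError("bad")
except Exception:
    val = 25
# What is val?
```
25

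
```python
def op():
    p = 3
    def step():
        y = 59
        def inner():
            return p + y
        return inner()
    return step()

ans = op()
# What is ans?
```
62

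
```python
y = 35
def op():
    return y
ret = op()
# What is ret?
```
35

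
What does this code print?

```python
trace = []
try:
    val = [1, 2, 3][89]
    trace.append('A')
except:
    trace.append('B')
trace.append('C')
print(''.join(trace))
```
BC

Exception raised in try, caught by bare except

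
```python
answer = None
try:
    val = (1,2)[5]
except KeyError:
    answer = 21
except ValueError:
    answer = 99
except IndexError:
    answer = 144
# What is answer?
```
144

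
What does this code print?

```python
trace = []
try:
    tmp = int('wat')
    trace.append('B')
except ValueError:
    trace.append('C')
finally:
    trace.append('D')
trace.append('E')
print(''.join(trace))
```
CDE

finally always runs, even after exception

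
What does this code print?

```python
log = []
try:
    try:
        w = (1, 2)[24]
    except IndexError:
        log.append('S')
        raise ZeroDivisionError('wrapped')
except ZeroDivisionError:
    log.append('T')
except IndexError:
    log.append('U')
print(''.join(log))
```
ST

New ZeroDivisionError raised, caught by outer ZeroDivisionError handler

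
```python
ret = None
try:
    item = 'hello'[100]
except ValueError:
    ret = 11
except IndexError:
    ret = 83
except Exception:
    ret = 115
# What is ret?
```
83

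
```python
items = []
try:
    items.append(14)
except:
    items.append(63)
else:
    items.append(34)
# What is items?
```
[14, 34]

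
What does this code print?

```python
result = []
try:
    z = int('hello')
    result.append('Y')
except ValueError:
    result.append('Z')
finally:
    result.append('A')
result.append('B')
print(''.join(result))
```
ZAB

finally always runs, even after exception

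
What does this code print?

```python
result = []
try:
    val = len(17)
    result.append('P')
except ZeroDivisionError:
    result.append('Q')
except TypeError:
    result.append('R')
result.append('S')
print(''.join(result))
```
RS

TypeError is caught by its specific handler, not ZeroDivisionError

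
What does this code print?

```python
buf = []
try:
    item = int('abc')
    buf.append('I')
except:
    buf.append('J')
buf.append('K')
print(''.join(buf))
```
JK

Exception raised in try, caught by bare except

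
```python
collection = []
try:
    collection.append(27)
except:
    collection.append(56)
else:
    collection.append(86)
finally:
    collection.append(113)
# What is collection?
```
[27, 86, 113]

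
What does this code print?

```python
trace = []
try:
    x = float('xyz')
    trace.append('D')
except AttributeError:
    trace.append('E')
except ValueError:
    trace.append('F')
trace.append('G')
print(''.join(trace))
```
FG

ValueError is caught by its specific handler, not AttributeError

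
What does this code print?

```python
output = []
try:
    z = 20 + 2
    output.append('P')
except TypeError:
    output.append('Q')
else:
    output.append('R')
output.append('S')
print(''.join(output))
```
PRS

else block runs when no exception occurs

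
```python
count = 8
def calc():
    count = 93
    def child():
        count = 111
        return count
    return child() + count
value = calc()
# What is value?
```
204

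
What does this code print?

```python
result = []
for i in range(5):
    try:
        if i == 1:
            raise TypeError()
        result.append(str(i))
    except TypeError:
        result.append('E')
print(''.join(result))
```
0E234

Exception on i=1 caught, loop continues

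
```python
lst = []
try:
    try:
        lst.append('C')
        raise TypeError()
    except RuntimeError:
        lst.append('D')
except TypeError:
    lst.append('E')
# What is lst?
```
['C', 'E']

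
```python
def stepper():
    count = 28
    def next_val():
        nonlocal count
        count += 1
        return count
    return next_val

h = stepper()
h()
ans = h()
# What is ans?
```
30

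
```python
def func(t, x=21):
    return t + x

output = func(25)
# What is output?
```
46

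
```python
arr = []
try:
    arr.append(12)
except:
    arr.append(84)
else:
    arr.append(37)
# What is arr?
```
[12, 37]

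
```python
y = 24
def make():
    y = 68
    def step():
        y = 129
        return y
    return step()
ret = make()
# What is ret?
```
129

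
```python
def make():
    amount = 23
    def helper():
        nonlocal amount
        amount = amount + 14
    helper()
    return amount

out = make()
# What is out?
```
37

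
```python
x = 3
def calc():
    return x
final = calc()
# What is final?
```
3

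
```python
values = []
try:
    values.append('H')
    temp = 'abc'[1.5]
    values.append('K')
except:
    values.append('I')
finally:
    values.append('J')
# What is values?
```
['H', 'I', 'J']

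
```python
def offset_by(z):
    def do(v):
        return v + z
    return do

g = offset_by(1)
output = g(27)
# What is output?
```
28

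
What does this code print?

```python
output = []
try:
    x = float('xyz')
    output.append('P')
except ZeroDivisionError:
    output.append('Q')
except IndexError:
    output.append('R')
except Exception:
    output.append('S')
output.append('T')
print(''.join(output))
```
ST

ValueError not specifically caught, falls to Exception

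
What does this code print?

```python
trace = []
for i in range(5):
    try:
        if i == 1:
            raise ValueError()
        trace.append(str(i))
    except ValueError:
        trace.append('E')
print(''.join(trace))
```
0E234

Exception on i=1 caught, loop continues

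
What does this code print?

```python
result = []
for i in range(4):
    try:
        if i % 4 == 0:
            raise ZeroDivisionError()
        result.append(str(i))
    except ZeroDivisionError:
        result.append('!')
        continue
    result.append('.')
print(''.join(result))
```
!1.2.3.

continue in except skips rest of loop body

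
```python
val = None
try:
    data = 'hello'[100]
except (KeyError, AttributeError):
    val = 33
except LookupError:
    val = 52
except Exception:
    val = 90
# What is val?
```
52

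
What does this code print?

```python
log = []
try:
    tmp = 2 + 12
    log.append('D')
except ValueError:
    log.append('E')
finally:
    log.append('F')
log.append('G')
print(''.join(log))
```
DFG

finally runs after normal execution too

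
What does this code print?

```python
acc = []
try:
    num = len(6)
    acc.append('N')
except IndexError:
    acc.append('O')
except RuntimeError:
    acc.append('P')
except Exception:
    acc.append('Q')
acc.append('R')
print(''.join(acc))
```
QR

TypeError not specifically caught, falls to Exception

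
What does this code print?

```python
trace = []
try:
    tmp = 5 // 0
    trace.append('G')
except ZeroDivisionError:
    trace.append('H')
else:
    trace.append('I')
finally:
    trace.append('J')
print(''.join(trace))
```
HJ

Exception: except runs, else skipped, finally runs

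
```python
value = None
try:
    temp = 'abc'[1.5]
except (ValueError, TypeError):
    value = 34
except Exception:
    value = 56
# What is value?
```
34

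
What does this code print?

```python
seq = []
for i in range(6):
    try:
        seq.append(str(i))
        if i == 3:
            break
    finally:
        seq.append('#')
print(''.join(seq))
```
0#1#2#3#

finally runs even when breaking out of loop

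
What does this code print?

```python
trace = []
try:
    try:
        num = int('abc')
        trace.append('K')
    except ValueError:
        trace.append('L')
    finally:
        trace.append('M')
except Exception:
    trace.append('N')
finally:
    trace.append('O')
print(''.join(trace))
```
LMO

Both finally blocks run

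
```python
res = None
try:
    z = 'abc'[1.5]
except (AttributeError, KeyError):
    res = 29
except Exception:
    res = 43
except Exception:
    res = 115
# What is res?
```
43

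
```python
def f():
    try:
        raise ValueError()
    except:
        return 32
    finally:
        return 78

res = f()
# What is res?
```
78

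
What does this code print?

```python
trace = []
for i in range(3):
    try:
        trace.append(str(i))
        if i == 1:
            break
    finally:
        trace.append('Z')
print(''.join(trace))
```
0Z1Z

finally runs even when breaking out of loop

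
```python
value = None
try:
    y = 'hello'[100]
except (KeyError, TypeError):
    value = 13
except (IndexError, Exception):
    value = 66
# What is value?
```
66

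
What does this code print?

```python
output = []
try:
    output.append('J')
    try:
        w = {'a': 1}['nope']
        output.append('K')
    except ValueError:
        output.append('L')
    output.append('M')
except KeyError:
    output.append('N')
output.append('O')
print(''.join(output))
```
JNO

Inner handler doesn't match, propagates to outer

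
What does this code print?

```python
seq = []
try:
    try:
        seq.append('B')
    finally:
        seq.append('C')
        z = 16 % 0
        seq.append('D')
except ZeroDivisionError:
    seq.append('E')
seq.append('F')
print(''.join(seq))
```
BCEF

Exception in inner finally caught by outer except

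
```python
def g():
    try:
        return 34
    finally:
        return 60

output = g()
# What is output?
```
60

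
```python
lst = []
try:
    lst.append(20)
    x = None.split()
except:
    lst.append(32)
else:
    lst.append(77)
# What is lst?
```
[20, 32]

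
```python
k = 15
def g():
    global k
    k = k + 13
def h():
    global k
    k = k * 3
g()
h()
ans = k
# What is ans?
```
84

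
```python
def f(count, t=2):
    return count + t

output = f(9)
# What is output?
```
11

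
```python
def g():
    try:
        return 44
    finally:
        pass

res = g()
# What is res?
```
44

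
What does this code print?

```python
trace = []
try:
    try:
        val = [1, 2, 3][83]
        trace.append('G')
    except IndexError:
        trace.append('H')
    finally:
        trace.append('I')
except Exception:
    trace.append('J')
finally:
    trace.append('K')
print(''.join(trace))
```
HIK

Both finally blocks run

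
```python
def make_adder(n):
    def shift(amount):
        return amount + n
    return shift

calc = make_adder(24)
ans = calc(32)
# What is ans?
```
56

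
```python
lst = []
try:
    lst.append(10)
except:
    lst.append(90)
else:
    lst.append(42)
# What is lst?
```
[10, 42]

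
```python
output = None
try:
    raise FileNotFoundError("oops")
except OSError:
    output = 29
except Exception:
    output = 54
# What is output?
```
29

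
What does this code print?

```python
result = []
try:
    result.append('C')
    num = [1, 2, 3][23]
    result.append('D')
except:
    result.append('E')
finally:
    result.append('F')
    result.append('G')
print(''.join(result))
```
CEFG

Code before exception runs, then except, then all of finally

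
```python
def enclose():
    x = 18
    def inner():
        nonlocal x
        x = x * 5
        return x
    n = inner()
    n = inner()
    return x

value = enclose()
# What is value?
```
450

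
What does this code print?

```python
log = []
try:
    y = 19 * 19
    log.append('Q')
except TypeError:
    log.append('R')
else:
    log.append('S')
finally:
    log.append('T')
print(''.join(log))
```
QST

else runs before finally when no exception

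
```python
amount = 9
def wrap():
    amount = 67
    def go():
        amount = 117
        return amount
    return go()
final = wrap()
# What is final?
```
117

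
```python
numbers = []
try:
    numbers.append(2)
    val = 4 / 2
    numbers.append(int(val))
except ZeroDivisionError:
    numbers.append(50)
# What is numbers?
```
[2, 2]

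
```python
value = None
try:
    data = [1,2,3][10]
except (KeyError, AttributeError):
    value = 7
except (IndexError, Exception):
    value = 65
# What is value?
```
65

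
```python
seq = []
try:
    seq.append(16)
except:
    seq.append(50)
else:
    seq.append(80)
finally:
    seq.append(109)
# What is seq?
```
[16, 80, 109]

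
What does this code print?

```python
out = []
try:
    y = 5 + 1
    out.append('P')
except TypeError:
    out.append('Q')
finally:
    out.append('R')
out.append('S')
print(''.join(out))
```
PRS

finally runs after normal execution too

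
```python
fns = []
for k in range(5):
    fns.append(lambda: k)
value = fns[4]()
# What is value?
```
4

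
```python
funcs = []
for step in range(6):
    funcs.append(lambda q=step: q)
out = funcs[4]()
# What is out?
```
4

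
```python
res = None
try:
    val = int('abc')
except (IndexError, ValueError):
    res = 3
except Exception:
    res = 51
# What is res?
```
3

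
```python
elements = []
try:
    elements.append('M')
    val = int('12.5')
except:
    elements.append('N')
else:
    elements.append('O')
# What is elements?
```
['M', 'N']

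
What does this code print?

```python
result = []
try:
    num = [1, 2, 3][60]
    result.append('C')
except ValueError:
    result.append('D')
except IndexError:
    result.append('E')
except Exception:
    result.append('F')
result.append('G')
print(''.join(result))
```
EG

IndexError matches before generic Exception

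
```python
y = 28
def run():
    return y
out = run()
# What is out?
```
28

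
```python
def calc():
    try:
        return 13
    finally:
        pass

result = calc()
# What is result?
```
13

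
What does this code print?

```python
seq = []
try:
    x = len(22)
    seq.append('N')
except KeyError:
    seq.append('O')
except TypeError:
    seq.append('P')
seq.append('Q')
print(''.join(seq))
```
PQ

TypeError is caught by its specific handler, not KeyError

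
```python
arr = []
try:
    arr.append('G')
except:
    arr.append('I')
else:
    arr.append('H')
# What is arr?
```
['G', 'H']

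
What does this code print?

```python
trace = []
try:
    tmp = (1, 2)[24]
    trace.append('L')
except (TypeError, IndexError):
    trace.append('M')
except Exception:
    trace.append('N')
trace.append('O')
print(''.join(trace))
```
MO

IndexError matches tuple containing it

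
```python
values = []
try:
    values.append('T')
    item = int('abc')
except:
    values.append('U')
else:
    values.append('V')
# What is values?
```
['T', 'U']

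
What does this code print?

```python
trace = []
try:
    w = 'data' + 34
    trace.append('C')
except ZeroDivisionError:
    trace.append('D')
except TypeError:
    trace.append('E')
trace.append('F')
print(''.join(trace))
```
EF

TypeError is caught by its specific handler, not ZeroDivisionError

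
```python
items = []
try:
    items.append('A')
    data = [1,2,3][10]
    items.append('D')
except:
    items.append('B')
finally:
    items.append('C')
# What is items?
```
['A', 'B', 'C']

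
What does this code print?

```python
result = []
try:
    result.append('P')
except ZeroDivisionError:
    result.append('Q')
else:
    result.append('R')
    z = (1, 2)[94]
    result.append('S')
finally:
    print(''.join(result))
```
PR

Try succeeds, else appends 'R', IndexError in else is uncaught, finally prints before exception propagates ('S' never appended)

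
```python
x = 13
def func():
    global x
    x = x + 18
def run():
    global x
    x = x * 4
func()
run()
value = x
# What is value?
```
124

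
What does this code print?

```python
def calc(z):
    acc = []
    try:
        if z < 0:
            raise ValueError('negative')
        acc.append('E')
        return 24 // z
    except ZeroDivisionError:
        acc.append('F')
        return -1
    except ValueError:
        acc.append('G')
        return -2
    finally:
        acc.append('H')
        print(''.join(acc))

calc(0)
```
EFH

z=0 causes ZeroDivisionError, caught, finally prints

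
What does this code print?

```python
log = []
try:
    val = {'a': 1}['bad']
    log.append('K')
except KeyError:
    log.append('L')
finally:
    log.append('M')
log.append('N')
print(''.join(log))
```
LMN

finally always runs, even after exception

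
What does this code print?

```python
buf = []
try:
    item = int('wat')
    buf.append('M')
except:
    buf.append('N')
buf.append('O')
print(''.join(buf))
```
NO

Exception raised in try, caught by bare except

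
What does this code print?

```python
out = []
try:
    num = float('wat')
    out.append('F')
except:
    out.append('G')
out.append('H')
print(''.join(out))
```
GH

Exception raised in try, caught by bare except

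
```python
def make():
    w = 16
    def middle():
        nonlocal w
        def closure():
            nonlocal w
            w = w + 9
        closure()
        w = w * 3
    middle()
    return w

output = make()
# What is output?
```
75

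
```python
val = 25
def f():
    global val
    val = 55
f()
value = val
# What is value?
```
55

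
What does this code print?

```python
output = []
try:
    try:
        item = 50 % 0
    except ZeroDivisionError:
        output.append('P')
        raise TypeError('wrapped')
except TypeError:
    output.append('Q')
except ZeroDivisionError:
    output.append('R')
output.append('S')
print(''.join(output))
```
PQS

TypeError raised and caught, original ZeroDivisionError not re-raised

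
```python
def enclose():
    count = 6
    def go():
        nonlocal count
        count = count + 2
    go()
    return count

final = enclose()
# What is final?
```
8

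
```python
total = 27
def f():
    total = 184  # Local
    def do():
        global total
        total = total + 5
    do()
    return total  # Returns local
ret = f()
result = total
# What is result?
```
32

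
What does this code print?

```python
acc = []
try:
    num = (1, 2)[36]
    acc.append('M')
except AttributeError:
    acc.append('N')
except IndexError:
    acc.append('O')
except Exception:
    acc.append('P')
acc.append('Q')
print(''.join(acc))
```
OQ

IndexError matches before generic Exception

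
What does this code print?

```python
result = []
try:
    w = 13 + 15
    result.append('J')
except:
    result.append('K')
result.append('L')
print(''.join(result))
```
JL

No exception, try block completes normally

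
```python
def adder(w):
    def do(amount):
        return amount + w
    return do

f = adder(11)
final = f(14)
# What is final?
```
25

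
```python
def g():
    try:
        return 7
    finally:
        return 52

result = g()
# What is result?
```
52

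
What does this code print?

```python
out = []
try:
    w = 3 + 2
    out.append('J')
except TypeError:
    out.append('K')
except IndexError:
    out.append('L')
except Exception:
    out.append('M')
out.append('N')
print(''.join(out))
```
JN

No exception, try block completes normally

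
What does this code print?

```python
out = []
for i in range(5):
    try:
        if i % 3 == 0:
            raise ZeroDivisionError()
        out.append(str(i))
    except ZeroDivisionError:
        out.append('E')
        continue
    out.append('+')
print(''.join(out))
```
E1+2+E4+

continue in except skips rest of loop body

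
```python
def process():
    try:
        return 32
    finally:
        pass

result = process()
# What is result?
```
32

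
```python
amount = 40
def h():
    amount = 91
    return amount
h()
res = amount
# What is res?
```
40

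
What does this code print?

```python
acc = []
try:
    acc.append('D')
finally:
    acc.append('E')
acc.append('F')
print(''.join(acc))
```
DEF

try/finally without except, no exception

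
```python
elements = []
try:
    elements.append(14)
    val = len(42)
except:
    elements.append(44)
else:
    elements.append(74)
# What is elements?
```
[14, 44]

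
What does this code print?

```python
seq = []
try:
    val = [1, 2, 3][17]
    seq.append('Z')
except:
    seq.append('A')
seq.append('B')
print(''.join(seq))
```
AB

Exception raised in try, caught by bare except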